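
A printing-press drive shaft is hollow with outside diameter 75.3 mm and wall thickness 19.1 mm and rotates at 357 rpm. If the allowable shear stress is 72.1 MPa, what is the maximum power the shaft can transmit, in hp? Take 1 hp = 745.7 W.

285 hp

J = π(d_o⁴ − d_i⁴)/32 = π(0.0753⁴ − 0.0371⁴)/32 = 2.970×10^-6 m⁴.
T_max = τ_allow·J/r = 7.21×10^7 × 2.970×10^-6 / 0.0376 = 5688 N·m.
ω = 2π·357/60 = 37.38 rad/s, so P_max = T_max·ω = 2.127×10^5 W.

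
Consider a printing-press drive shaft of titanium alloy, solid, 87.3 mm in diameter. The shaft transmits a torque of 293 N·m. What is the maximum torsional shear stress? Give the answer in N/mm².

J = πd⁴/32 = π(0.0873)⁴/32 = 5.702×10^-6 m⁴.
τ_max = T·r/J = 293.0 × 0.0437 / 5.702×10^-6 = 2.243×10^6 Pa.

2.24 N/mm²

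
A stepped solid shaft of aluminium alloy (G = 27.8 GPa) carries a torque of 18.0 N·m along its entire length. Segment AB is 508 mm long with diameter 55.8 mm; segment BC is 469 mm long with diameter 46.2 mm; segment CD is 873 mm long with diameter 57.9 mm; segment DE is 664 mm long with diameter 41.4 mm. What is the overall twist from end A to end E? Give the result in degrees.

J_AB = π(0.0558)⁴/32 = 9.52×10^-7 m⁴; J_BC = π(0.0462)⁴/32 = 4.47×10^-7 m⁴; J_CD = π(0.0579)⁴/32 = 1.10×10^-6 m⁴; J_DE = π(0.0414)⁴/32 = 2.88×10^-7 m⁴.
θ = (T/G)·Σ L_i/J_i = (18.00/27.8×10⁹)·(0.508/9.52×10^-7 + 0.469/4.47×10^-7 + 0.873/1.10×10^-6 + 0.664/2.88×10^-7) = 3.028×10^-3 rad.

0.173°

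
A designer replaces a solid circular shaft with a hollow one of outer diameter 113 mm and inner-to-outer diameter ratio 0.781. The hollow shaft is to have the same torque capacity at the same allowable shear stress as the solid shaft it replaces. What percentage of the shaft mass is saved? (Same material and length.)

46.8 %

Equal τ_max and T ⇒ the solid shaft needs d_s³ = d_o³(1−k⁴), so d_s = 113·(1−0.781⁴)^(1/3) = 96.77 mm.
Area ratio A_h/A_s = d_o²(1−k²)/d_s² = (1−k²)/(1−k⁴)^(2/3) = 0.5319.
Mass saving = 1 − 0.5319 = 46.8 %.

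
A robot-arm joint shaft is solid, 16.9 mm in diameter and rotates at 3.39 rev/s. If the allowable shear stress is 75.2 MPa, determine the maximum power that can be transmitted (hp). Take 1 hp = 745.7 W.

2.04 hp

J = πd⁴/32 = π(0.0169)⁴/32 = 8.008×10^-9 m⁴.
T_max = τ_allow·J/r = 7.52×10^7 × 8.008×10^-9 / 0.00845 = 71.27 N·m.
ω = 2π·3.39 = 21.30 rad/s, so P_max = T_max·ω = 1518 W.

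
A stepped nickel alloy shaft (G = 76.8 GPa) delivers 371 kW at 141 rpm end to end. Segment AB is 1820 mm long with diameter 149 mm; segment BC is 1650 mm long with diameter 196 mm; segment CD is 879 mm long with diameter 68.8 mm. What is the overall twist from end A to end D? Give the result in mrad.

147 mrad

ω = 2π·141/60 = 14.77 rad/s, so T = P/ω = 371×10³ / 14.77 = 25130 N·m.
J_AB = π(0.149)⁴/32 = 4.84×10^-5 m⁴; J_BC = π(0.196)⁴/32 = 1.45×10^-4 m⁴; J_CD = π(0.0688)⁴/32 = 2.20×10^-6 m⁴.
θ = (T/G)·Σ L_i/J_i = (25130/76.8×10⁹)·(1.82/4.84×10^-5 + 1.65/1.45×10^-4 + 0.879/2.20×10^-6) = 0.1468 rad.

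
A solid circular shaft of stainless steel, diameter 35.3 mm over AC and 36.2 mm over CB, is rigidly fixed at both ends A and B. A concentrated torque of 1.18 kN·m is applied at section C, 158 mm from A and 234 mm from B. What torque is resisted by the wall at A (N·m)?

676 N·m

Compatibility: T_A·a/J_AC = T_B·b/J_CB with T_A + T_B = T₀.
J_AC = 1.52×10^-7 m⁴, J_CB = 1.69×10^-7 m⁴, so T_A = T₀·(J_AC/a)/((J_AC/a)+(J_CB/b)) = 675.5 N·m, T_B = 504.5 N·m.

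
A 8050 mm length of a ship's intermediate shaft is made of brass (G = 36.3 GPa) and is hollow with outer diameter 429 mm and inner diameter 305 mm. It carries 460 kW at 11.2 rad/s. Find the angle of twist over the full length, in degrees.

ω = 11.2 rad/s, so T = P/ω = 460×10³ / 11.20 = 41070 N·m.
J = π(d_o⁴ − d_i⁴)/32 = π(0.429⁴ − 0.305⁴)/32 = 2.476×10^-3 m⁴.
θ = T·L/(G·J) = 41070 × 8.05 / (36.3×10⁹ × 2.476×10^-3) = 3.679×10^-3 rad.

0.211°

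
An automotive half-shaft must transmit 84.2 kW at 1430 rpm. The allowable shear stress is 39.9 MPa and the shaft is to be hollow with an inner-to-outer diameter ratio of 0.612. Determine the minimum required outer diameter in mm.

ω = 2π·1430/60 = 149.7 rad/s, so T = P/ω = 84.2×10³ / 149.7 = 562.3 N·m.
For a hollow shaft with d_i/d_o = 0.612: τ_max = 16T/(π d_o³ (1−k⁴)), so d_o = [16T/(π τ_allow (1−k⁴))]^(1/3) = [16·562.3/(π·3.99×10^7·0.8597)]^(1/3) = 0.04370 m.

43.7 mm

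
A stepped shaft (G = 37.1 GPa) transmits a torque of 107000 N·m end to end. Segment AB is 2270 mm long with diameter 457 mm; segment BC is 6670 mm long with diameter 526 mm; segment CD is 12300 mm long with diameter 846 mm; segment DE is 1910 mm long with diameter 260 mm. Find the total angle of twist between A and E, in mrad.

17.1 mrad

J_AB = π(0.457)⁴/32 = 4.28×10^-3 m⁴; J_BC = π(0.526)⁴/32 = 7.52×10^-3 m⁴; J_CD = π(0.846)⁴/32 = 0.0503 m⁴; J_DE = π(0.260)⁴/32 = 4.49×10^-4 m⁴.
θ = (T/G)·Σ L_i/J_i = (107000/37.1×10⁹)·(2.27/4.28×10^-3 + 6.67/7.52×10^-3 + 12.3/0.0503 + 1.91/4.49×10^-4) = 0.01707 rad.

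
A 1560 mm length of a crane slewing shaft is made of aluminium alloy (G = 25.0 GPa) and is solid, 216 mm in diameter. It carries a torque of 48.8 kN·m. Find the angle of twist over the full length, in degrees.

0.816°

J = πd⁴/32 = π(0.216)⁴/32 = 2.137×10^-4 m⁴.
θ = T·L/(G·J) = 48800 × 1.56 / (25.0×10⁹ × 2.137×10^-4) = 0.01425 rad.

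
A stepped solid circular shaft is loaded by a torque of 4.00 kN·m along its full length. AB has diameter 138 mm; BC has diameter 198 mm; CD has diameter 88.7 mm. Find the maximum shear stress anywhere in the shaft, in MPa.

29.2 MPa

Under the same torque, τ_max = 16T/(πd³) is largest where d is smallest — segment CD (d = 88.7 mm).
τ_max = 16·4000/(π·(0.0887)³) = 2.919×10^7 Pa.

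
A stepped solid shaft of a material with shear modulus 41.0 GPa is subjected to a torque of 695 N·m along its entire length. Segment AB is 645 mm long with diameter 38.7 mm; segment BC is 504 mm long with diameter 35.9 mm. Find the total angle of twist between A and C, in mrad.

102 mrad

J_AB = π(0.0387)⁴/32 = 2.20×10^-7 m⁴; J_BC = π(0.0359)⁴/32 = 1.63×10^-7 m⁴.
θ = (T/G)·Σ L_i/J_i = (695.0/41.0×10⁹)·(0.645/2.20×10^-7 + 0.504/1.63×10^-7) = 0.1020 rad.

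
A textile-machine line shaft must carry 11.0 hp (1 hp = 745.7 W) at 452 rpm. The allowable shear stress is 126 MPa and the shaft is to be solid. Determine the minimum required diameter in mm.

ω = 2π·452/60 = 47.33 rad/s, so T = P/ω = 11.0×745.7 / 47.33 = 173.3 N·m.
For a solid shaft τ_max = 16T/(πd³), so d = (16T/(π τ_allow))^(1/3) = (16·173.3/(π·1.26×10^8))^(1/3) = 0.01913 m.

19.1 mm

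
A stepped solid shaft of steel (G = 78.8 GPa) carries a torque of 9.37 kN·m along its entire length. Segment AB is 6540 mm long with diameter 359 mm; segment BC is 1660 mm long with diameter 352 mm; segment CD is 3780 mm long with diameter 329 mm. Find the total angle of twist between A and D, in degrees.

J_AB = π(0.359)⁴/32 = 1.63×10^-3 m⁴; J_BC = π(0.352)⁴/32 = 1.51×10^-3 m⁴; J_CD = π(0.329)⁴/32 = 1.15×10^-3 m⁴.
θ = (T/G)·Σ L_i/J_i = (9370/78.8×10⁹)·(6.54/1.63×10^-3 + 1.66/1.51×10^-3 + 3.78/1.15×10^-3) = 9.986×10^-4 rad.

0.0572°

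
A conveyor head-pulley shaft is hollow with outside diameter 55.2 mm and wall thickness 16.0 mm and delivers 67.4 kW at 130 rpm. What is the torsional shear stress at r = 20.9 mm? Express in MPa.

ω = 2π·130/60 = 13.61 rad/s, so T = P/ω = 67.4×10³ / 13.61 = 4951 N·m.
J = π(d_o⁴ − d_i⁴)/32 = π(0.0552⁴ − 0.0232⁴)/32 = 8.831×10^-7 m⁴.
Shear stress varies linearly with radius: τ = T·r/J = 4951 × 0.0209 / 8.831×10^-7 = 1.172×10^8 Pa.

117 MPa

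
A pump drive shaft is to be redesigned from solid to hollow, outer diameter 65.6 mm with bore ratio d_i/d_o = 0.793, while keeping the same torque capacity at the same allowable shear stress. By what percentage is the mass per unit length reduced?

48.1 %

Equal τ_max and T ⇒ the solid shaft needs d_s³ = d_o³(1−k⁴), so d_s = 65.6·(1−0.793⁴)^(1/3) = 55.47 mm.
Area ratio A_h/A_s = d_o²(1−k²)/d_s² = (1−k²)/(1−k⁴)^(2/3) = 0.5191.
Mass saving = 1 − 0.5191 = 48.1 %.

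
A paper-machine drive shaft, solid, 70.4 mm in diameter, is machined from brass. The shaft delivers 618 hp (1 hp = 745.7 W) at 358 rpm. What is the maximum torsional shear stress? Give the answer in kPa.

ω = 2π·358/60 = 37.49 rad/s, so T = P/ω = 618×745.7 / 37.49 = 12290 N·m.
J = πd⁴/32 = π(0.0704)⁴/32 = 2.412×10^-6 m⁴.
τ_max = T·r/J = 12290 × 0.0352 / 2.412×10^-6 = 1.794×10^8 Pa.

179000 kPa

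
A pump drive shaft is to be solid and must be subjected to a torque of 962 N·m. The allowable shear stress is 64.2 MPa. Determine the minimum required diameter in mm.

42.4 mm

For a solid shaft τ_max = 16T/(πd³), so d = (16T/(π τ_allow))^(1/3) = (16·962.0/(π·6.42×10^7))^(1/3) = 0.04242 m.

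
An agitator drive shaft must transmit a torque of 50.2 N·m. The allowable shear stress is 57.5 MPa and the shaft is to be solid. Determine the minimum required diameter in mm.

16.4 mm

For a solid shaft τ_max = 16T/(πd³), so d = (16T/(π τ_allow))^(1/3) = (16·50.20/(π·5.75×10^7))^(1/3) = 0.01644 m.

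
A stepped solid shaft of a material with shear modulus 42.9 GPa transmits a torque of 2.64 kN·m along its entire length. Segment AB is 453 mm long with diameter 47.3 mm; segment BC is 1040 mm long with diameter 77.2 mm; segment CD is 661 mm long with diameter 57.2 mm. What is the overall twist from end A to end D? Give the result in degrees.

J_AB = π(0.0473)⁴/32 = 4.91×10^-7 m⁴; J_BC = π(0.0772)⁴/32 = 3.49×10^-6 m⁴; J_CD = π(0.0572)⁴/32 = 1.05×10^-6 m⁴.
θ = (T/G)·Σ L_i/J_i = (2640/42.9×10⁹)·(0.453/4.91×10^-7 + 1.04/3.49×10^-6 + 0.661/1.05×10^-6) = 0.1138 rad.

6.52°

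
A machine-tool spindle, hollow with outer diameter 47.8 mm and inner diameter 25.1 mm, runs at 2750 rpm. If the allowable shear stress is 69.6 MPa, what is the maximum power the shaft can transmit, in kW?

397 kW

J = π(d_o⁴ − d_i⁴)/32 = π(0.0478⁴ − 0.0251⁴)/32 = 4.736×10^-7 m⁴.
T_max = τ_allow·J/r = 6.96×10^7 × 4.736×10^-7 / 0.0239 = 1379 N·m.
ω = 2π·2750/60 = 288.0 rad/s, so P_max = T_max·ω = 3.971×10^5 W.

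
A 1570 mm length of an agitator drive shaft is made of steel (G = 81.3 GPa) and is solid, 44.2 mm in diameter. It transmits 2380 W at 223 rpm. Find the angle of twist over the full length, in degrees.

ω = 2π·223/60 = 23.35 rad/s, so T = P/ω = 2380 / 23.35 = 101.9 N·m.
J = πd⁴/32 = π(0.0442)⁴/32 = 3.747×10^-7 m⁴.
θ = T·L/(G·J) = 101.9 × 1.57 / (81.3×10⁹ × 3.747×10^-7) = 5.252×10^-3 rad.

0.301°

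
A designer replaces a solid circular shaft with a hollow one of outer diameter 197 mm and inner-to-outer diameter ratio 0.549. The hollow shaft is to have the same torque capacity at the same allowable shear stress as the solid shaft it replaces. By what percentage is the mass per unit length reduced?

25.6 %

Equal τ_max and T ⇒ the solid shaft needs d_s³ = d_o³(1−k⁴), so d_s = 197·(1−0.549⁴)^(1/3) = 190.8 mm.
Area ratio A_h/A_s = d_o²(1−k²)/d_s² = (1−k²)/(1−k⁴)^(2/3) = 0.7444.
Mass saving = 1 − 0.7444 = 25.6 %.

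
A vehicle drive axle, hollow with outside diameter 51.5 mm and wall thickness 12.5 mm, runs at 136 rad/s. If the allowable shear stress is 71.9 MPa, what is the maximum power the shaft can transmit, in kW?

J = π(d_o⁴ − d_i⁴)/32 = π(0.0515⁴ − 0.0265⁴)/32 = 6.422×10^-7 m⁴.
T_max = τ_allow·J/r = 7.19×10^7 × 6.422×10^-7 / 0.0257 = 1793 N·m.
ω = 136 rad/s, so P_max = T_max·ω = 2.439×10^5 W.

244 kW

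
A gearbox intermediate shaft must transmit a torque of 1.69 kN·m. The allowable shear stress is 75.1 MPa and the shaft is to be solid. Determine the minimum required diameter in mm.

For a solid shaft τ_max = 16T/(πd³), so d = (16T/(π τ_allow))^(1/3) = (16·1690/(π·7.51×10^7))^(1/3) = 0.04857 m.

48.6 mm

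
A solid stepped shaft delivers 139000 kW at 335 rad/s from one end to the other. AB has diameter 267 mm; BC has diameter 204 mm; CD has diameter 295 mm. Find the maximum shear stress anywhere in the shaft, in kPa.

249000 kPa

ω = 335 rad/s, so T = P/ω = 139000×10³ / 335.0 = 414900 N·m.
Under the same torque, τ_max = 16T/(πd³) is largest where d is smallest — segment BC (d = 204 mm).
τ_max = 16·414900/(π·(0.204)³) = 2.489×10^8 Pa.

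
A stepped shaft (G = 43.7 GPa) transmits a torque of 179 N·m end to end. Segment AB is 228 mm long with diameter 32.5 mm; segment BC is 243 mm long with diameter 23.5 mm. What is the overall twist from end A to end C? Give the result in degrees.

2.39°

J_AB = π(0.0325)⁴/32 = 1.10×10^-7 m⁴; J_BC = π(0.0235)⁴/32 = 2.99×10^-8 m⁴.
θ = (T/G)·Σ L_i/J_i = (179.0/43.7×10⁹)·(0.228/1.10×10^-7 + 0.243/2.99×10^-8) = 0.04177 rad.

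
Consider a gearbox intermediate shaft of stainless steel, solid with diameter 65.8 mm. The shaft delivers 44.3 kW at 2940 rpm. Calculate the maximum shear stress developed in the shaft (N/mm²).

2.57 N/mm²

ω = 2π·2940/60 = 307.9 rad/s, so T = P/ω = 44.3×10³ / 307.9 = 143.9 N·m.
J = πd⁴/32 = π(0.0658)⁴/32 = 1.840×10^-6 m⁴.
τ_max = T·r/J = 143.9 × 0.0329 / 1.840×10^-6 = 2.572×10^6 Pa.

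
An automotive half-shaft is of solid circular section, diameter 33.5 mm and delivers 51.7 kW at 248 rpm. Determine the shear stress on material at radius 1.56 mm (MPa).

ω = 2π·248/60 = 25.97 rad/s, so T = P/ω = 51.7×10³ / 25.97 = 1991 N·m.
J = πd⁴/32 = π(0.0335)⁴/32 = 1.236×10^-7 m⁴.
Shear stress varies linearly with radius: τ = T·r/J = 1991 × 0.00156 / 1.236×10^-7 = 2.512×10^7 Pa.

25.1 MPa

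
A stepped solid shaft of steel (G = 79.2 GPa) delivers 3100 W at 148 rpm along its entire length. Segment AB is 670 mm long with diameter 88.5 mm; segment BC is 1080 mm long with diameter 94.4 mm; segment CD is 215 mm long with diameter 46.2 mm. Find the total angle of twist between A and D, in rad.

0.00184 rad

ω = 2π·148/60 = 15.50 rad/s, so T = P/ω = 3100 / 15.50 = 200.0 N·m.
J_AB = π(0.0885)⁴/32 = 6.02×10^-6 m⁴; J_BC = π(0.0944)⁴/32 = 7.80×10^-6 m⁴; J_CD = π(0.0462)⁴/32 = 4.47×10^-7 m⁴.
θ = (T/G)·Σ L_i/J_i = (200.0/79.2×10⁹)·(0.670/6.02×10^-6 + 1.08/7.80×10^-6 + 0.215/4.47×10^-7) = 1.845×10^-3 rad.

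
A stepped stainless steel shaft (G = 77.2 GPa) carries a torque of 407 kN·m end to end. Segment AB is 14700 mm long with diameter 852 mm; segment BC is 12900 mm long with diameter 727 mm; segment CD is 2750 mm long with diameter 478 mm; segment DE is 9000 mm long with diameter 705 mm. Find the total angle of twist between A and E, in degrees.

J_AB = π(0.852)⁴/32 = 0.0517 m⁴; J_BC = π(0.727)⁴/32 = 0.0274 m⁴; J_CD = π(0.478)⁴/32 = 5.13×10^-3 m⁴; J_DE = π(0.705)⁴/32 = 0.0243 m⁴.
θ = (T/G)·Σ L_i/J_i = (407000/77.2×10⁹)·(14.7/0.0517 + 12.9/0.0274 + 2.75/5.13×10^-3 + 9.00/0.0243) = 8.763×10^-3 rad.

0.502°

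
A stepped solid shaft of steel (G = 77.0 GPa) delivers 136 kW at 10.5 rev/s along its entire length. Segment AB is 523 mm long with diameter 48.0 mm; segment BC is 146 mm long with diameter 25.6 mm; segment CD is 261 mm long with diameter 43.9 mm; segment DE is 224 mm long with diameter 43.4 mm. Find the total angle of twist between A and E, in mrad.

ω = 2π·10.5 = 65.97 rad/s, so T = P/ω = 136×10³ / 65.97 = 2061 N·m.
J_AB = π(0.0480)⁴/32 = 5.21×10^-7 m⁴; J_BC = π(0.0256)⁴/32 = 4.22×10^-8 m⁴; J_CD = π(0.0439)⁴/32 = 3.65×10^-7 m⁴; J_DE = π(0.0434)⁴/32 = 3.48×10^-7 m⁴.
θ = (T/G)·Σ L_i/J_i = (2061/77.0×10⁹)·(0.523/5.21×10^-7 + 0.146/4.22×10^-8 + 0.261/3.65×10^-7 + 0.224/3.48×10^-7) = 0.1559 rad.

156 mrad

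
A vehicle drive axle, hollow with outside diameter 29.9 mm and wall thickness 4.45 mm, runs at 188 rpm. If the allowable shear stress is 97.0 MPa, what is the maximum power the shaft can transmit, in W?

7580 W

J = π(d_o⁴ − d_i⁴)/32 = π(0.0299⁴ − 0.0210⁴)/32 = 5.937×10^-8 m⁴.
T_max = τ_allow·J/r = 9.70×10^7 × 5.937×10^-8 / 0.0149 = 385.2 N·m.
ω = 2π·188/60 = 19.69 rad/s, so P_max = T_max·ω = 7584 W.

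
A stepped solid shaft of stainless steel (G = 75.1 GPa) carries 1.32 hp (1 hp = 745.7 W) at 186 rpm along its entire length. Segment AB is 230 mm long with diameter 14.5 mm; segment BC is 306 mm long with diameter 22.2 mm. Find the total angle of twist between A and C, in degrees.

2.54°

ω = 2π·186/60 = 19.48 rad/s, so T = P/ω = 1.32×745.7 / 19.48 = 50.54 N·m.
J_AB = π(0.0145)⁴/32 = 4.34×10^-9 m⁴; J_BC = π(0.0222)⁴/32 = 2.38×10^-8 m⁴.
θ = (T/G)·Σ L_i/J_i = (50.54/75.1×10⁹)·(0.230/4.34×10^-9 + 0.306/2.38×10^-8) = 0.04430 rad.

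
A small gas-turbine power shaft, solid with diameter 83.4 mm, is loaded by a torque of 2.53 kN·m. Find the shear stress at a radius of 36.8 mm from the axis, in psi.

2840 psi

J = πd⁴/32 = π(0.0834)⁴/32 = 4.750×10^-6 m⁴.
Shear stress varies linearly with radius: τ = T·r/J = 2530 × 0.0368 / 4.750×10^-6 = 1.960×10^7 Pa.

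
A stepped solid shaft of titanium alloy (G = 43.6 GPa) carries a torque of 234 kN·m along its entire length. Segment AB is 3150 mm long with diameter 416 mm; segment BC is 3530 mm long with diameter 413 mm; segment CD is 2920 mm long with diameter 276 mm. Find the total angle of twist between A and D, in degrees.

J_AB = π(0.416)⁴/32 = 2.94×10^-3 m⁴; J_BC = π(0.413)⁴/32 = 2.86×10^-3 m⁴; J_CD = π(0.276)⁴/32 = 5.70×10^-4 m⁴.
θ = (T/G)·Σ L_i/J_i = (234000/43.6×10⁹)·(3.15/2.94×10^-3 + 3.53/2.86×10^-3 + 2.92/5.70×10^-4) = 0.03989 rad.

2.29°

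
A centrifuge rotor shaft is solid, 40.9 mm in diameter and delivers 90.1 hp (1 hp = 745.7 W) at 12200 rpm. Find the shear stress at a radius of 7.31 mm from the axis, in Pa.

1.40e6 Pa

ω = 2π·12200/60 = 1278 rad/s, so T = P/ω = 90.1×745.7 / 1278 = 52.59 N·m.
J = πd⁴/32 = π(0.0409)⁴/32 = 2.747×10^-7 m⁴.
Shear stress varies linearly with radius: τ = T·r/J = 52.59 × 0.00731 / 2.747×10^-7 = 1.399×10^6 Pa.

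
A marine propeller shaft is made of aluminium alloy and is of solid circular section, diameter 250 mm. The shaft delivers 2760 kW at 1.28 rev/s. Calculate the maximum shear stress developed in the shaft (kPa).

112000 kPa

ω = 2π·1.28 = 8.042 rad/s, so T = P/ω = 2760×10³ / 8.042 = 343200 N·m.
J = πd⁴/32 = π(0.250)⁴/32 = 3.835×10^-4 m⁴.
τ_max = T·r/J = 343200 × 0.125 / 3.835×10^-4 = 1.119×10^8 Pa.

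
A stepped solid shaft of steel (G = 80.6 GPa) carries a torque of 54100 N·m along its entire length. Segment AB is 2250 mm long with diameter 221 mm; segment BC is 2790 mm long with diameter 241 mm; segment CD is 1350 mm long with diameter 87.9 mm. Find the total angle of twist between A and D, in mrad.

J_AB = π(0.221)⁴/32 = 2.34×10^-4 m⁴; J_BC = π(0.241)⁴/32 = 3.31×10^-4 m⁴; J_CD = π(0.0879)⁴/32 = 5.86×10^-6 m⁴.
θ = (T/G)·Σ L_i/J_i = (54100/80.6×10⁹)·(2.25/2.34×10^-4 + 2.79/3.31×10^-4 + 1.35/5.86×10^-6) = 0.1667 rad.

167 mrad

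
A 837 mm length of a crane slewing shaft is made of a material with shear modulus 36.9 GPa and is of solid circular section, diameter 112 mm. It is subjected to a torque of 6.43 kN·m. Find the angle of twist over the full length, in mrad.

9.44 mrad

J = πd⁴/32 = π(0.112)⁴/32 = 1.545×10^-5 m⁴.
θ = T·L/(G·J) = 6430 × 0.837 / (36.9×10⁹ × 1.545×10^-5) = 9.441×10^-3 rad.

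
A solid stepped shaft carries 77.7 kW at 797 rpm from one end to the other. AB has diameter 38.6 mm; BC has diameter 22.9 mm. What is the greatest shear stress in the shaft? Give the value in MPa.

395 MPa

ω = 2π·797/60 = 83.46 rad/s, so T = P/ω = 77.7×10³ / 83.46 = 931.0 N·m.
Under the same torque, τ_max = 16T/(πd³) is largest where d is smallest — segment BC (d = 22.9 mm).
τ_max = 16·931.0/(π·(0.0229)³) = 3.948×10^8 Pa.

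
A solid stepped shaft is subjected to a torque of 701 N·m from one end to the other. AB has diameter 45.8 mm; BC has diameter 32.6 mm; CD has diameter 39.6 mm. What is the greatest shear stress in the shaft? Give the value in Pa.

Under the same torque, τ_max = 16T/(πd³) is largest where d is smallest — segment BC (d = 32.6 mm).
τ_max = 16·701.0/(π·(0.0326)³) = 1.030×10^8 Pa.

1.03e8 Pa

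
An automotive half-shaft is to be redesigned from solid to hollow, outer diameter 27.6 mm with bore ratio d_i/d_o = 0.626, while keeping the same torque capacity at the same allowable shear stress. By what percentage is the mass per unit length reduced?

Equal τ_max and T ⇒ the solid shaft needs d_s³ = d_o³(1−k⁴), so d_s = 27.6·(1−0.626⁴)^(1/3) = 26.11 mm.
Area ratio A_h/A_s = d_o²(1−k²)/d_s² = (1−k²)/(1−k⁴)^(2/3) = 0.6796.
Mass saving = 1 − 0.6796 = 32.0 %.

32.0 %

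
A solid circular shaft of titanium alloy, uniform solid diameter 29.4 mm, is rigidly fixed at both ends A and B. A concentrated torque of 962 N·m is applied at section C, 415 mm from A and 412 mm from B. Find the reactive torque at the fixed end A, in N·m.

With uniform GJ and both ends fixed, compatibility θ_AC = θ_CB gives T_A·a = T_B·b, together with T_A + T_B = T₀.
T_A = T₀·b/(a+b) = 962.0·412/827.0 = 479.3 N·m; T_B = 482.7 N·m.

479 N·m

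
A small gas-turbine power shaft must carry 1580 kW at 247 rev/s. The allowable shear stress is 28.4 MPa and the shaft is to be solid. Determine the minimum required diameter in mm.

ω = 2π·247 = 1552 rad/s, so T = P/ω = 1580×10³ / 1552 = 1018 N·m.
For a solid shaft τ_max = 16T/(πd³), so d = (16T/(π τ_allow))^(1/3) = (16·1018/(π·2.84×10^7))^(1/3) = 0.05673 m.

56.7 mm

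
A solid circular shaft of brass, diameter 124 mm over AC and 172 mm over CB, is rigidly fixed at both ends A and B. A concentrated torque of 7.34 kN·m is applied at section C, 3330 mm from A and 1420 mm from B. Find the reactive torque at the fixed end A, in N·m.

Compatibility: T_A·a/J_AC = T_B·b/J_CB with T_A + T_B = T₀.
J_AC = 2.32×10^-5 m⁴, J_CB = 8.59×10^-5 m⁴, so T_A = T₀·(J_AC/a)/((J_AC/a)+(J_CB/b)) = 758.2 N·m, T_B = 6582 N·m.

758 N·m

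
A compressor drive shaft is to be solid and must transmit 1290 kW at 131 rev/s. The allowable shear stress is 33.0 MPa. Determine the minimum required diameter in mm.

62.3 mm

ω = 2π·131 = 823.1 rad/s, so T = P/ω = 1290×10³ / 823.1 = 1567 N·m.
For a solid shaft τ_max = 16T/(πd³), so d = (16T/(π τ_allow))^(1/3) = (16·1567/(π·3.30×10^7))^(1/3) = 0.06231 m.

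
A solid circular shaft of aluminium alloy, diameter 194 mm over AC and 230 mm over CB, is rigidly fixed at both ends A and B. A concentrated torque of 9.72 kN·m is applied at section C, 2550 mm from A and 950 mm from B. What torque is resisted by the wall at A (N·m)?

1540 N·m

Compatibility: T_A·a/J_AC = T_B·b/J_CB with T_A + T_B = T₀.
J_AC = 1.39×10^-4 m⁴, J_CB = 2.75×10^-4 m⁴, so T_A = T₀·(J_AC/a)/((J_AC/a)+(J_CB/b)) = 1542 N·m, T_B = 8178 N·m.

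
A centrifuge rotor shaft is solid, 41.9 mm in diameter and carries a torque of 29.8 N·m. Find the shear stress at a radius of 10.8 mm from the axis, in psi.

J = πd⁴/32 = π(0.0419)⁴/32 = 3.026×10^-7 m⁴.
Shear stress varies linearly with radius: τ = T·r/J = 29.80 × 0.0108 / 3.026×10^-7 = 1.064×10^6 Pa.

154 psi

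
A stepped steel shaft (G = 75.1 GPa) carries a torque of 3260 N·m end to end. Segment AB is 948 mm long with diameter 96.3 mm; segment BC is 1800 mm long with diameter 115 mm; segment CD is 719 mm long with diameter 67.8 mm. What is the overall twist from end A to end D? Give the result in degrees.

J_AB = π(0.0963)⁴/32 = 8.44×10^-6 m⁴; J_BC = π(0.115)⁴/32 = 1.72×10^-5 m⁴; J_CD = π(0.0678)⁴/32 = 2.07×10^-6 m⁴.
θ = (T/G)·Σ L_i/J_i = (3260/75.1×10⁹)·(0.948/8.44×10^-6 + 1.80/1.72×10^-5 + 0.719/2.07×10^-6) = 0.02447 rad.

1.40°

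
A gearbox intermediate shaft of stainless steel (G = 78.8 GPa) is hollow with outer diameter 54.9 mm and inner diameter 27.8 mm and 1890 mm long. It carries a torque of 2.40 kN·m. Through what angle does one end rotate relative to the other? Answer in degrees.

J = π(d_o⁴ − d_i⁴)/32 = π(0.0549⁴ − 0.0278⁴)/32 = 8.332×10^-7 m⁴.
θ = T·L/(G·J) = 2400 × 1.89 / (78.8×10⁹ × 8.332×10^-7) = 0.06909 rad.

3.96°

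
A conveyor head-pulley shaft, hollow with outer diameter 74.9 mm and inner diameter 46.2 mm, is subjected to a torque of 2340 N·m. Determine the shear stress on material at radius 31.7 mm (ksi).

4.07 ksi

J = π(d_o⁴ − d_i⁴)/32 = π(0.0749⁴ − 0.0462⁴)/32 = 2.643×10^-6 m⁴.
Shear stress varies linearly with radius: τ = T·r/J = 2340 × 0.0317 / 2.643×10^-6 = 2.807×10^7 Pa.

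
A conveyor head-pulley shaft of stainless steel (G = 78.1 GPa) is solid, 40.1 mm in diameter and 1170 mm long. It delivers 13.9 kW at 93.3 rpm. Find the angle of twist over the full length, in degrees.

4.81°

ω = 2π·93.3/60 = 9.770 rad/s, so T = P/ω = 13.9×10³ / 9.770 = 1423 N·m.
J = πd⁴/32 = π(0.0401)⁴/32 = 2.539×10^-7 m⁴.
θ = T·L/(G·J) = 1423 × 1.17 / (78.1×10⁹ × 2.539×10^-7) = 0.08396 rad.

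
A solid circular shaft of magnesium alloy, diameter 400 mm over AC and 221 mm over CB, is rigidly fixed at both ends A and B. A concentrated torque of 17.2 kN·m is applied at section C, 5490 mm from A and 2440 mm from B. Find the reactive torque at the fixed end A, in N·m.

Compatibility: T_A·a/J_AC = T_B·b/J_CB with T_A + T_B = T₀.
J_AC = 2.51×10^-3 m⁴, J_CB = 2.34×10^-4 m⁴, so T_A = T₀·(J_AC/a)/((J_AC/a)+(J_CB/b)) = 14220 N·m, T_B = 2981 N·m.

14200 N·m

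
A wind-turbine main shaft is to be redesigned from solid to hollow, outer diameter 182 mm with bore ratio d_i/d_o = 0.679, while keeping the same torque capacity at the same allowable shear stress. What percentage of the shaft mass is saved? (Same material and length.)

Equal τ_max and T ⇒ the solid shaft needs d_s³ = d_o³(1−k⁴), so d_s = 182·(1−0.679⁴)^(1/3) = 168.1 mm.
Area ratio A_h/A_s = d_o²(1−k²)/d_s² = (1−k²)/(1−k⁴)^(2/3) = 0.6320.
Mass saving = 1 − 0.6320 = 36.8 %.

36.8 %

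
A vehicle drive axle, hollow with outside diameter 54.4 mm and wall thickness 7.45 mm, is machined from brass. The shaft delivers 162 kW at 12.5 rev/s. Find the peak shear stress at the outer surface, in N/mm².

90.4 N/mm²

ω = 2π·12.5 = 78.54 rad/s, so T = P/ω = 162×10³ / 78.54 = 2063 N·m.
J = π(d_o⁴ − d_i⁴)/32 = π(0.0544⁴ − 0.0395⁴)/32 = 6.208×10^-7 m⁴.
τ_max = T·r/J = 2063 × 0.0272 / 6.208×10^-7 = 9.037×10^7 Pa.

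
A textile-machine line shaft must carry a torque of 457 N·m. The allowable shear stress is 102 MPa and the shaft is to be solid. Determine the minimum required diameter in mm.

For a solid shaft τ_max = 16T/(πd³), so d = (16T/(π τ_allow))^(1/3) = (16·457.0/(π·1.02×10^8))^(1/3) = 0.02836 m.

28.4 mm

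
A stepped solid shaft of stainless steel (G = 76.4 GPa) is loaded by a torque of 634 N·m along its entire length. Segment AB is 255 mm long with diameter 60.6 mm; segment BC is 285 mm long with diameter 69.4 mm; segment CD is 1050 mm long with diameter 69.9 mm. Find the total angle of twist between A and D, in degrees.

J_AB = π(0.0606)⁴/32 = 1.32×10^-6 m⁴; J_BC = π(0.0694)⁴/32 = 2.28×10^-6 m⁴; J_CD = π(0.0699)⁴/32 = 2.34×10^-6 m⁴.
θ = (T/G)·Σ L_i/J_i = (634.0/76.4×10⁹)·(0.255/1.32×10^-6 + 0.285/2.28×10^-6 + 1.05/2.34×10^-6) = 6.354×10^-3 rad.

0.364°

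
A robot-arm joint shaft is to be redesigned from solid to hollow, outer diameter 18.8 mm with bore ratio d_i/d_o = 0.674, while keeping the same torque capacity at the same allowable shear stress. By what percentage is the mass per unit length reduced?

Equal τ_max and T ⇒ the solid shaft needs d_s³ = d_o³(1−k⁴), so d_s = 18.8·(1−0.674⁴)^(1/3) = 17.41 mm.
Area ratio A_h/A_s = d_o²(1−k²)/d_s² = (1−k²)/(1−k⁴)^(2/3) = 0.6366.
Mass saving = 1 − 0.6366 = 36.3 %.

36.3 %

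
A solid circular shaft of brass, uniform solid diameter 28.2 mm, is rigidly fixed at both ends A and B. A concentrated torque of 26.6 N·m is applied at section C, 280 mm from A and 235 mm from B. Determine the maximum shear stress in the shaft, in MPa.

With uniform GJ and both ends fixed, compatibility θ_AC = θ_CB gives T_A·a = T_B·b, together with T_A + T_B = T₀.
T_A = T₀·b/(a+b) = 26.60·235/515.0 = 12.14 N·m; T_B = 14.46 N·m.
τ in each portion: τ_AC = 2.76×10^6 Pa, τ_CB = 3.28×10^6 Pa; maximum is in CB.
τ_max = T_CB·r/J = 14.46·0.0141/6.21×10^-8 = 3.284×10^6 Pa.

3.28 MPa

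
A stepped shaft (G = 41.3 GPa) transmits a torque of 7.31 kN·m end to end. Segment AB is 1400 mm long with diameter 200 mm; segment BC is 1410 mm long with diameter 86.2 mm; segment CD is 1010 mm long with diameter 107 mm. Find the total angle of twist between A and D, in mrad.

J_AB = π(0.200)⁴/32 = 1.57×10^-4 m⁴; J_BC = π(0.0862)⁴/32 = 5.42×10^-6 m⁴; J_CD = π(0.107)⁴/32 = 1.29×10^-5 m⁴.
θ = (T/G)·Σ L_i/J_i = (7310/41.3×10⁹)·(1.40/1.57×10^-4 + 1.41/5.42×10^-6 + 1.01/1.29×10^-5) = 0.06151 rad.

61.5 mrad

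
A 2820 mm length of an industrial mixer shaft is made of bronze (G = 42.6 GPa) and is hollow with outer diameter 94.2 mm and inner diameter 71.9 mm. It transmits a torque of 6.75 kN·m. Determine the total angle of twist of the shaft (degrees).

J = π(d_o⁴ − d_i⁴)/32 = π(0.0942⁴ − 0.0719⁴)/32 = 5.107×10^-6 m⁴.
θ = T·L/(G·J) = 6750 × 2.82 / (42.6×10⁹ × 5.107×10^-6) = 0.08750 rad.

5.01°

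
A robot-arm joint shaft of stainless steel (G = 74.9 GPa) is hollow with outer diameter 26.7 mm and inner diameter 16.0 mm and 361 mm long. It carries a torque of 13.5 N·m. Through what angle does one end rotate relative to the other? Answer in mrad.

J = π(d_o⁴ − d_i⁴)/32 = π(0.0267⁴ − 0.0160⁴)/32 = 4.346×10^-8 m⁴.
θ = T·L/(G·J) = 13.50 × 0.361 / (74.9×10⁹ × 4.346×10^-8) = 1.497×10^-3 rad.

1.50 mrad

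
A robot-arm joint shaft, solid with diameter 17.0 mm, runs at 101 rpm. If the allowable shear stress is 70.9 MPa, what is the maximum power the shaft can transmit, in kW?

0.723 kW

J = πd⁴/32 = π(0.0170)⁴/32 = 8.200×10^-9 m⁴.
T_max = τ_allow·J/r = 7.09×10^7 × 8.200×10^-9 / 0.00850 = 68.39 N·m.
ω = 2π·101/60 = 10.58 rad/s, so P_max = T_max·ω = 723.4 W.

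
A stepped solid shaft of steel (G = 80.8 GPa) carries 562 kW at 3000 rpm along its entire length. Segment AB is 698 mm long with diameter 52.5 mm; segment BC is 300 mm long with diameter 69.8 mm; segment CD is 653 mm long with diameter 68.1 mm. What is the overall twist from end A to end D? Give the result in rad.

ω = 2π·3000/60 = 314.2 rad/s, so T = P/ω = 562×10³ / 314.2 = 1789 N·m.
J_AB = π(0.0525)⁴/32 = 7.46×10^-7 m⁴; J_BC = π(0.0698)⁴/32 = 2.33×10^-6 m⁴; J_CD = π(0.0681)⁴/32 = 2.11×10^-6 m⁴.
θ = (T/G)·Σ L_i/J_i = (1789/80.8×10⁹)·(0.698/7.46×10^-7 + 0.300/2.33×10^-6 + 0.653/2.11×10^-6) = 0.03042 rad.

0.0304 rad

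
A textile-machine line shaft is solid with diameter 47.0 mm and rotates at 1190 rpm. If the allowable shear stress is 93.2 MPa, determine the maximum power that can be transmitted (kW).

J = πd⁴/32 = π(0.0470)⁴/32 = 4.791×10^-7 m⁴.
T_max = τ_allow·J/r = 9.32×10^7 × 4.791×10^-7 / 0.0235 = 1900 N·m.
ω = 2π·1190/60 = 124.6 rad/s, so P_max = T_max·ω = 2.368×10^5 W.

237 kW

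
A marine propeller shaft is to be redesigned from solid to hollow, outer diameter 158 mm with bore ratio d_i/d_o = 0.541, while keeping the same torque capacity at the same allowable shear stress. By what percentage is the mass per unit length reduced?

Equal τ_max and T ⇒ the solid shaft needs d_s³ = d_o³(1−k⁴), so d_s = 158·(1−0.541⁴)^(1/3) = 153.4 mm.
Area ratio A_h/A_s = d_o²(1−k²)/d_s² = (1−k²)/(1−k⁴)^(2/3) = 0.7508.
Mass saving = 1 − 0.7508 = 24.9 %.

24.9 %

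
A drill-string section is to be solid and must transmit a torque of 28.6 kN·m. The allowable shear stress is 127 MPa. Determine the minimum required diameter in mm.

105 mm

For a solid shaft τ_max = 16T/(πd³), so d = (16T/(π τ_allow))^(1/3) = (16·28600/(π·1.27×10^8))^(1/3) = 0.1047 m.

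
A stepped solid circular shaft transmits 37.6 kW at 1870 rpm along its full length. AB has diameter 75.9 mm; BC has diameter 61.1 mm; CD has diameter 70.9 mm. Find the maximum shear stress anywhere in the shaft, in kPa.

ω = 2π·1870/60 = 195.8 rad/s, so T = P/ω = 37.6×10³ / 195.8 = 192.0 N·m.
Under the same torque, τ_max = 16T/(πd³) is largest where d is smallest — segment BC (d = 61.1 mm).
τ_max = 16·192.0/(π·(0.0611)³) = 4.287×10^6 Pa.

4290 kPa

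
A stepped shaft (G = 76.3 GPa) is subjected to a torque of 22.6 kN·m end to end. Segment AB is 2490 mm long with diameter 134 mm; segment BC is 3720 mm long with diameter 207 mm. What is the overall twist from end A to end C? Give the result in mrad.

J_AB = π(0.134)⁴/32 = 3.17×10^-5 m⁴; J_BC = π(0.207)⁴/32 = 1.80×10^-4 m⁴.
θ = (T/G)·Σ L_i/J_i = (22600/76.3×10⁹)·(2.49/3.17×10^-5 + 3.72/1.80×10^-4) = 0.02941 rad.

29.4 mrad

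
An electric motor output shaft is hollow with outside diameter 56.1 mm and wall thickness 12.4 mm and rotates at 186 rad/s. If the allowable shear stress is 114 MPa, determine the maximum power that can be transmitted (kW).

J = π(d_o⁴ − d_i⁴)/32 = π(0.0561⁴ − 0.0313⁴)/32 = 8.782×10^-7 m⁴.
T_max = τ_allow·J/r = 1.14×10^8 × 8.782×10^-7 / 0.0281 = 3569 N·m.
ω = 186 rad/s, so P_max = T_max·ω = 6.639×10^5 W.

664 kW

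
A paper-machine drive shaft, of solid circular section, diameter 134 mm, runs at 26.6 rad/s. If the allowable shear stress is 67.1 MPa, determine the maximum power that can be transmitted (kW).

J = πd⁴/32 = π(0.134)⁴/32 = 3.165×10^-5 m⁴.
T_max = τ_allow·J/r = 6.71×10^7 × 3.165×10^-5 / 0.0670 = 31700 N·m.
ω = 26.6 rad/s, so P_max = T_max·ω = 8.432×10^5 W.

843 kW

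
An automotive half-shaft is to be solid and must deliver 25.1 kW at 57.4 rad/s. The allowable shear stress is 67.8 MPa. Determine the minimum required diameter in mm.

32.0 mm

ω = 57.4 rad/s, so T = P/ω = 25.1×10³ / 57.40 = 437.3 N·m.
For a solid shaft τ_max = 16T/(πd³), so d = (16T/(π τ_allow))^(1/3) = (16·437.3/(π·6.78×10^7))^(1/3) = 0.03203 m.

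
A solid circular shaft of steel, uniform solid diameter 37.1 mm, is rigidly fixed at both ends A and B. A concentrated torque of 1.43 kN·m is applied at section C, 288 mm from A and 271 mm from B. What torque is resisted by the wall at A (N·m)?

With uniform GJ and both ends fixed, compatibility θ_AC = θ_CB gives T_A·a = T_B·b, together with T_A + T_B = T₀.
T_A = T₀·b/(a+b) = 1430·271/559.0 = 693.3 N·m; T_B = 736.7 N·m.

693 N·m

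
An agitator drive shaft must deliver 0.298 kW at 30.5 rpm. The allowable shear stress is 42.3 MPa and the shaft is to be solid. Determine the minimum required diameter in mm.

ω = 2π·30.5/60 = 3.194 rad/s, so T = P/ω = 0.298×10³ / 3.194 = 93.30 N·m.
For a solid shaft τ_max = 16T/(πd³), so d = (16T/(π τ_allow))^(1/3) = (16·93.30/(π·4.23×10^7))^(1/3) = 0.02240 m.

22.4 mm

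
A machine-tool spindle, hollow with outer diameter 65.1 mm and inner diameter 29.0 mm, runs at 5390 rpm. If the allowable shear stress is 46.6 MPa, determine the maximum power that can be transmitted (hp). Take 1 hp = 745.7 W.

1840 hp

J = π(d_o⁴ − d_i⁴)/32 = π(0.0651⁴ − 0.0290⁴)/32 = 1.694×10^-6 m⁴.
T_max = τ_allow·J/r = 4.66×10^7 × 1.694×10^-6 / 0.0325 = 2425 N·m.
ω = 2π·5390/60 = 564.4 rad/s, so P_max = T_max·ω = 1.369×10^6 W.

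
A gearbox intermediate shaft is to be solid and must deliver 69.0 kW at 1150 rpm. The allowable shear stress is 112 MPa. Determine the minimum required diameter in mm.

ω = 2π·1150/60 = 120.4 rad/s, so T = P/ω = 69.0×10³ / 120.4 = 573.0 N·m.
For a solid shaft τ_max = 16T/(πd³), so d = (16T/(π τ_allow))^(1/3) = (16·573.0/(π·1.12×10^8))^(1/3) = 0.02965 m.

29.6 mm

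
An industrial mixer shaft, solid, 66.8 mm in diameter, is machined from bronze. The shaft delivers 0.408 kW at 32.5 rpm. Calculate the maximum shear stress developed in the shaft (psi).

297 psi

ω = 2π·32.5/60 = 3.403 rad/s, so T = P/ω = 0.408×10³ / 3.403 = 119.9 N·m.
J = πd⁴/32 = π(0.0668)⁴/32 = 1.955×10^-6 m⁴.
τ_max = T·r/J = 119.9 × 0.0334 / 1.955×10^-6 = 2.048×10^6 Pa.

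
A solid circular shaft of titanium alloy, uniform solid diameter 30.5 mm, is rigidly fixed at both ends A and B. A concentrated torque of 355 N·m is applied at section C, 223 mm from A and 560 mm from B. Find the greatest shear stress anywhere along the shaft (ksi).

With uniform GJ and both ends fixed, compatibility θ_AC = θ_CB gives T_A·a = T_B·b, together with T_A + T_B = T₀.
T_A = T₀·b/(a+b) = 355.0·560/783.0 = 253.9 N·m; T_B = 101.1 N·m.
τ in each portion: τ_AC = 4.56×10^7 Pa, τ_CB = 1.81×10^7 Pa; maximum is in AC.
τ_max = T_AC·r/J = 253.9·0.0152/8.50×10^-8 = 4.557×10^7 Pa.

6.61 ksi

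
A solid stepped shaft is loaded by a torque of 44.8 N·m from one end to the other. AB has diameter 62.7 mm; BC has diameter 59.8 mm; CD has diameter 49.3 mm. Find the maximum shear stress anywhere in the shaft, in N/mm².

Under the same torque, τ_max = 16T/(πd³) is largest where d is smallest — segment CD (d = 49.3 mm).
τ_max = 16·44.80/(π·(0.0493)³) = 1.904×10^6 Pa.

1.90 N/mm²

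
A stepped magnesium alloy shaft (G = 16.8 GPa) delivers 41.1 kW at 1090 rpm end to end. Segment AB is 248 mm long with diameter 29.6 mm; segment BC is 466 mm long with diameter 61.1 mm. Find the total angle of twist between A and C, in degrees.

ω = 2π·1090/60 = 114.1 rad/s, so T = P/ω = 41.1×10³ / 114.1 = 360.1 N·m.
J_AB = π(0.0296)⁴/32 = 7.54×10^-8 m⁴; J_BC = π(0.0611)⁴/32 = 1.37×10^-6 m⁴.
θ = (T/G)·Σ L_i/J_i = (360.1/16.8×10⁹)·(0.248/7.54×10^-8 + 0.466/1.37×10^-6) = 0.07783 rad.

4.46°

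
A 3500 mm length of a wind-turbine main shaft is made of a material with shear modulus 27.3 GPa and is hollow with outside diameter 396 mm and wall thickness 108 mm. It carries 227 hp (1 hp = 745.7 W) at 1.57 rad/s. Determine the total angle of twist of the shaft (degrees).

ω = 1.57 rad/s, so T = P/ω = 227×745.7 / 1.570 = 107800 N·m.
J = π(d_o⁴ − d_i⁴)/32 = π(0.396⁴ − 0.180⁴)/32 = 2.311×10^-3 m⁴.
θ = T·L/(G·J) = 107800 × 3.50 / (27.3×10⁹ × 2.311×10^-3) = 5.981×10^-3 rad.

0.343°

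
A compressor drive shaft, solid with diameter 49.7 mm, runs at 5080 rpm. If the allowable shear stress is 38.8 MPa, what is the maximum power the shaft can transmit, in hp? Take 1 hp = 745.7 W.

J = πd⁴/32 = π(0.0497)⁴/32 = 5.990×10^-7 m⁴.
T_max = τ_allow·J/r = 3.88×10^7 × 5.990×10^-7 / 0.0249 = 935.3 N·m.
ω = 2π·5080/60 = 532.0 rad/s, so P_max = T_max·ω = 4.975×10^5 W.

667 hp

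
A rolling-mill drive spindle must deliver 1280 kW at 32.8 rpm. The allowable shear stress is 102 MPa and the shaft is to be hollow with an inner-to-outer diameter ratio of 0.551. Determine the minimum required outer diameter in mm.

274 mm

ω = 2π·32.8/60 = 3.435 rad/s, so T = P/ω = 1280×10³ / 3.435 = 372700 N·m.
For a hollow shaft with d_i/d_o = 0.551: τ_max = 16T/(π d_o³ (1−k⁴)), so d_o = [16T/(π τ_allow (1−k⁴))]^(1/3) = [16·372700/(π·1.02×10^8·0.9078)]^(1/3) = 0.2737 m.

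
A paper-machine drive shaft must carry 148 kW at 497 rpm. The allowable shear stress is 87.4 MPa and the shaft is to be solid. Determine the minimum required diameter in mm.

54.9 mm

ω = 2π·497/60 = 52.05 rad/s, so T = P/ω = 148×10³ / 52.05 = 2844 N·m.
For a solid shaft τ_max = 16T/(πd³), so d = (16T/(π τ_allow))^(1/3) = (16·2844/(π·8.74×10^7))^(1/3) = 0.05493 m.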